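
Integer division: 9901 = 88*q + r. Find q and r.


9901 = 88 * 112 + 45
Check: 9856 + 45 = 9901

q = 112, r = 45


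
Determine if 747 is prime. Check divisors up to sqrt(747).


747 / 3 = 249 (exact division)
747 is NOT prime.

No, 747 is not prime


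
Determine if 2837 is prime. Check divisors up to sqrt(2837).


Check divisors up to sqrt(2837) = 53.2635
No divisors found.
2837 is prime.

Yes, 2837 is prime


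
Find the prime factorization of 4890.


4890 / 2 = 2445
2445 / 3 = 815
815 / 5 = 163
163 / 163 = 1
4890 = 2 × 3 × 5 × 163


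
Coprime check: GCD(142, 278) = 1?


Euclidean algorithm:
278 = 1 * 142 + 136
142 = 1 * 136 + 6
136 = 22 * 6 + 4
6 = 1 * 4 + 2
4 = 2 * 2 + 0
GCD(142, 278) = 2

No, not coprime (GCD = 2)


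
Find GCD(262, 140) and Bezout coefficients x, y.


Tabular extended Euclidean (each row: r = 262*s + 140*t):
r=262, s=1, t=0
r=140, s=0, t=1
q=1: r=122, s=1, t=-1   [262*(1) + 140*(-1) = 122]
q=1: r=18, s=-1, t=2   [262*(-1) + 140*(2) = 18]
q=6: r=14, s=7, t=-13   [262*(7) + 140*(-13) = 14]
q=1: r=4, s=-8, t=15   [262*(-8) + 140*(15) = 4]
q=3: r=2, s=31, t=-58   [262*(31) + 140*(-58) = 2]
q=2: r=0, s=-70, t=131   [262*(-70) + 140*(131) = 0]
GCD = 2; from the row with r=2: x=31, y=-58
Check: 262*(31) + 140*(-58) = 8122 - 8120 = 2

GCD = 2, x = 31, y = -58


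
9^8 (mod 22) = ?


9^1 mod 22 = 9
9^2 mod 22 = 15
9^3 mod 22 = 3
9^4 mod 22 = 5
9^5 mod 22 = 1
9^6 mod 22 = 9
9^7 mod 22 = 15
9^8 mod 22 = 3


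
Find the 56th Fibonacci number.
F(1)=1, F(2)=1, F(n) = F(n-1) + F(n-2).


Sequence: 1, 1, 2, 3, 5, 8, 13, 21, 34, 55, 89, 144, 233, 377, 610, 987, 1597, 2584, 4181, 6765, 10946, 17711, 28657, 46368, 75025, 121393, 196418, 317811, 514229, 832040, 1346269, 2178309, 3524578, 5702887, 9227465, 14930352, 24157817, 39088169, 63245986, 102334155, 165580141, 267914296, 433494437, 701408733, 1134903170, 1836311903, 2971215073, 4807526976, 7778742049, 12586269025, 20365011074, 32951280099, 53316291173, 86267571272, 139583862445, 225851433717
F(56) = 225851433717


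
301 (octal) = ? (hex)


301 (base 8) = 193 (decimal)
193 (decimal) = C1 (base 16)


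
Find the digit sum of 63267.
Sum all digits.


6 + 3 + 2 + 6 + 7 = 24


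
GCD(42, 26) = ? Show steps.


42 = 1 * 26 + 16
26 = 1 * 16 + 10
16 = 1 * 10 + 6
10 = 1 * 6 + 4
6 = 1 * 4 + 2
4 = 2 * 2 + 0
GCD = 2


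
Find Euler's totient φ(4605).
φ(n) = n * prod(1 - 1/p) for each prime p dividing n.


4605 = 3 × 5 × 307
Prime factors: 3, 5, 307
φ(4605) = 4605 × (1-1/3) × (1-1/5) × (1-1/307)
= 4605 × 2/3 × 4/5 × 306/307 = 2448

φ(4605) = 2448


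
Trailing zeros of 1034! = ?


floor(1034/5) = 206
floor(1034/25) = 41
floor(1034/125) = 8
floor(1034/625) = 1
Total = 256

256 trailing zeros


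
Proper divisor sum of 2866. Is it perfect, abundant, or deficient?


Proper divisors: 1, 2, 1433
Sum = 1 + 2 + 1433 = 1436
1436 < 2866 → deficient

s(2866) = 1436 (deficient)


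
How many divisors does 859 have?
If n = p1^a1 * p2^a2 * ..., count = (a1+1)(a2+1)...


859 = 859^1
d(859) = (1+1) = 2

2 divisors


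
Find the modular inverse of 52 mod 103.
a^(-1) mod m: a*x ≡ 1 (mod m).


Use the extended Euclidean algorithm on (103, 52); each row r = 103*s + 52*t:
r=103, s=1, t=0
r=52, s=0, t=1
q=1: r=51, s=1, t=-1   [103*(1) + 52*(-1) = 51]
q=1: r=1, s=-1, t=2   [103*(-1) + 52*(2) = 1]
q=51: r=0, s=52, t=-103   [103*(52) + 52*(-103) = 0]
GCD = 1 with t = 2, so 52*(2) ≡ 1 (mod 103)
Inverse = 2 mod 103 = 2
Check: 52 * 2 = 104 ≡ 1 (mod 103)

52^(-1) ≡ 2 (mod 103)


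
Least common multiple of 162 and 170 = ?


GCD(162, 170) = 2
LCM = 162*170/2 = 27540/2 = 13770

LCM = 13770


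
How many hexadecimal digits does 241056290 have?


241056290 in base 16 = E5E3A22
Number of digits = 7

7 digits (base 16)


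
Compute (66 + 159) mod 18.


66 + 159 = 225
225 mod 18 = 9


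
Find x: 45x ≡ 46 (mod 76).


GCD(45, 76) = 1, unique solution
a^(-1) mod 76 = 49
x = 49 * 46 mod 76 = 50

x ≡ 50 (mod 76)


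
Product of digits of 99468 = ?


9 × 9 × 4 × 6 × 8 = 15552


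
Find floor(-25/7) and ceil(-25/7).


-25/7 = -3.5714
floor = -4
ceil = -3

floor = -4, ceil = -3


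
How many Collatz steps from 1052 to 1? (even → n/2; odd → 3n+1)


1052 → 526 → 263 → 790 → 395 → 1186 → 593 → 1780 → 890 → 445 → 1336 → 668 → 334 → 167 → 502 → 251 → 754 → 377 → 1132 → 566 → 283 → 850 → 425 → 1276 → 638 → 319 → 958 → 479 → 1438 → 719 → 2158 → 1079 → 3238 → 1619 → 4858 → 2429 → 7288 → 3644 → 1822 → 911 → 2734 → 1367 → 4102 → 2051 → 6154 → 3077 → 9232 → 4616 → 2308 → 1154 → 577 → 1732 → 866 → 433 → 1300 → 650 → 325 → 976 → 488 → 244 → 122 → 61 → 184 → 92 → 46 → 23 → 70 → 35 → 106 → 53 → 160 → 80 → 40 → 20 → 10 → 5 → 16 → 8 → 4 → 2 → 1
Total steps = 80

80 steps


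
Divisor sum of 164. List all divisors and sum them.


Divisors of 164: 1, 2, 4, 41, 82, 164
Sum = 1 + 2 + 4 + 41 + 82 + 164 = 294

σ(164) = 294


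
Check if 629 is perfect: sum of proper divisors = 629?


Proper divisors of 629: 1, 17, 37
Sum = 1 + 17 + 37 = 55

No, 629 is not perfect (55 ≠ 629)


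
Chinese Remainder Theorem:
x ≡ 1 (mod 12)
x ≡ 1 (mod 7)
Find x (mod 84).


M = 12*7 = 84
M1 = M/12 = 7, M2 = M/7 = 12
M1^(-1) mod 12 = 7, M2^(-1) mod 7 = 3
x = 1*7*7 + 1*12*3 = 85
85 mod 84 = 1
Check: 1 mod 12 = 1 ✓, 1 mod 7 = 1 ✓

x ≡ 1 (mod 84)


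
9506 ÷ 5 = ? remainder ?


9506 = 5 * 1901 + 1
Check: 9505 + 1 = 9506

q = 1901, r = 1


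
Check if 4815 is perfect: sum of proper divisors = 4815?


Proper divisors of 4815: 1, 3, 5, 9, 15, 45, 107, 321, 535, 963, 1605
Sum = 1 + 3 + 5 + 9 + 15 + 45 + 107 + 321 + 535 + 963 + 1605 = 3609

No, 4815 is not perfect (3609 ≠ 4815)


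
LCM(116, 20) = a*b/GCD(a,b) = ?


GCD(116, 20) = 4
LCM = 116*20/4 = 2320/4 = 580

LCM = 580


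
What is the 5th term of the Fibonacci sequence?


Sequence: 1, 1, 2, 3, 5
F(5) = 5


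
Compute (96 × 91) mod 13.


96 × 91 = 8736
8736 mod 13 = 0


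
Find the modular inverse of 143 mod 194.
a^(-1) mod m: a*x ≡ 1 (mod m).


Use the extended Euclidean algorithm on (194, 143); each row r = 194*s + 143*t:
r=194, s=1, t=0
r=143, s=0, t=1
q=1: r=51, s=1, t=-1   [194*(1) + 143*(-1) = 51]
q=2: r=41, s=-2, t=3   [194*(-2) + 143*(3) = 41]
q=1: r=10, s=3, t=-4   [194*(3) + 143*(-4) = 10]
q=4: r=1, s=-14, t=19   [194*(-14) + 143*(19) = 1]
q=10: r=0, s=143, t=-194   [194*(143) + 143*(-194) = 0]
GCD = 1 with t = 19, so 143*(19) ≡ 1 (mod 194)
Inverse = 19 mod 194 = 19
Check: 143 * 19 = 2717 ≡ 1 (mod 194)

143^(-1) ≡ 19 (mod 194)


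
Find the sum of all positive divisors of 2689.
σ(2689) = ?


Divisors of 2689: 1, 2689
Sum = 1 + 2689 = 2690

σ(2689) = 2690


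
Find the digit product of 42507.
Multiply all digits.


4 × 2 × 5 × 0 × 7 = 0


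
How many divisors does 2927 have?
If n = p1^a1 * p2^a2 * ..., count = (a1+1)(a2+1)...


2927 = 2927^1
d(2927) = (1+1) = 2

2 divisors


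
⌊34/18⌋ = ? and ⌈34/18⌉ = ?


34/18 = 1.8889
floor = 1
ceil = 2

floor = 1, ceil = 2


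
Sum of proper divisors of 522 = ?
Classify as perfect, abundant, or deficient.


Proper divisors: 1, 2, 3, 6, 9, 18, 29, 58, 87, 174, 261
Sum = 1 + 2 + 3 + 6 + 9 + 18 + 29 + 58 + 87 + 174 + 261 = 648
648 > 522 → abundant

s(522) = 648 (abundant)


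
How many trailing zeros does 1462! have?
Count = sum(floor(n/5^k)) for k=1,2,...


floor(1462/5) = 292
floor(1462/25) = 58
floor(1462/125) = 11
floor(1462/625) = 2
Total = 363

363 trailing zeros


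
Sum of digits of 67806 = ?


6 + 7 + 8 + 0 + 6 = 27


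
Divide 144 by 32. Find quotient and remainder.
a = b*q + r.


144 = 32 * 4 + 16
Check: 128 + 16 = 144

q = 4, r = 16


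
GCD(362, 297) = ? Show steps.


362 = 1 * 297 + 65
297 = 4 * 65 + 37
65 = 1 * 37 + 28
37 = 1 * 28 + 9
28 = 3 * 9 + 1
9 = 9 * 1 + 0
GCD = 1


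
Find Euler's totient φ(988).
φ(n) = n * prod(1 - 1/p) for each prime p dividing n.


988 = 2^2 × 13 × 19
Prime factors: 2, 13, 19
φ(988) = 988 × (1-1/2) × (1-1/13) × (1-1/19)
= 988 × 1/2 × 12/13 × 18/19 = 432

φ(988) = 432


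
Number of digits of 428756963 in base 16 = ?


428756963 in base 16 = 198E4FE3
Number of digits = 8

8 digits (base 16)


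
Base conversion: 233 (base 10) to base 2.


233 (base 10) = 233 (decimal)
233 (decimal) = 11101001 (base 2)


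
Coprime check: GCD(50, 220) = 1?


Euclidean algorithm:
220 = 4 * 50 + 20
50 = 2 * 20 + 10
20 = 2 * 10 + 0
GCD(50, 220) = 10

No, not coprime (GCD = 10)


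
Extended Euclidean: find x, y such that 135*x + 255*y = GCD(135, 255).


Tabular extended Euclidean (each row: r = 135*s + 255*t):
r=135, s=1, t=0
r=255, s=0, t=1
q=0: r=135, s=1, t=0   [135*(1) + 255*(0) = 135]
q=1: r=120, s=-1, t=1   [135*(-1) + 255*(1) = 120]
q=1: r=15, s=2, t=-1   [135*(2) + 255*(-1) = 15]
q=8: r=0, s=-17, t=9   [135*(-17) + 255*(9) = 0]
GCD = 15; from the row with r=15: x=2, y=-1
Check: 135*(2) + 255*(-1) = 270 - 255 = 15

GCD = 15, x = 2, y = -1


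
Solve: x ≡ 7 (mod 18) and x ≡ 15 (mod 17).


M = 18*17 = 306
M1 = M/18 = 17, M2 = M/17 = 18
M1^(-1) mod 18 = 17, M2^(-1) mod 17 = 1
x = 7*17*17 + 15*18*1 = 2293
2293 mod 306 = 151
Check: 151 mod 18 = 7 ✓, 151 mod 17 = 15 ✓

x ≡ 151 (mod 306)


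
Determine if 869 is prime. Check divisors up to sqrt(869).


869 / 11 = 79 (exact division)
869 is NOT prime.

No, 869 is not prime


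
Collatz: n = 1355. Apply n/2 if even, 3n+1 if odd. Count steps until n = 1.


1355 → 4066 → 2033 → 6100 → 3050 → 1525 → 4576 → 2288 → 1144 → 572 → 286 → 143 → 430 → 215 → 646 → 323 → 970 → 485 → 1456 → 728 → 364 → 182 → 91 → 274 → 137 → 412 → 206 → 103 → 310 → 155 → 466 → 233 → 700 → 350 → 175 → 526 → 263 → 790 → 395 → 1186 → 593 → 1780 → 890 → 445 → 1336 → 668 → 334 → 167 → 502 → 251 → 754 → 377 → 1132 → 566 → 283 → 850 → 425 → 1276 → 638 → 319 → 958 → 479 → 1438 → 719 → 2158 → 1079 → 3238 → 1619 → 4858 → 2429 → 7288 → 3644 → 1822 → 911 → 2734 → 1367 → 4102 → 2051 → 6154 → 3077 → 9232 → 4616 → 2308 → 1154 → 577 → 1732 → 866 → 433 → 1300 → 650 → 325 → 976 → 488 → 244 → 122 → 61 → 184 → 92 → 46 → 23 → 70 → 35 → 106 → 53 → 160 → 80 → 40 → 20 → 10 → 5 → 16 → 8 → 4 → 2 → 1
Total steps = 114

114 steps


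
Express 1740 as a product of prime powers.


1740 / 2 = 870
870 / 2 = 435
435 / 3 = 145
145 / 5 = 29
29 / 29 = 1
1740 = 2^2 × 3 × 5 × 29


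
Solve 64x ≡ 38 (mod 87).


GCD(64, 87) = 1, unique solution
a^(-1) mod 87 = 34
x = 34 * 38 mod 87 = 74

x ≡ 74 (mod 87)


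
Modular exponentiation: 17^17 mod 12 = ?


17^1 mod 12 = 5
17^2 mod 12 = 1
17^3 mod 12 = 5
17^4 mod 12 = 1
17^5 mod 12 = 5
17^6 mod 12 = 1
17^7 mod 12 = 5
17^8 mod 12 = 1
17^9 mod 12 = 5
17^10 mod 12 = 1
17^11 mod 12 = 5
17^12 mod 12 = 1
17^13 mod 12 = 5
17^14 mod 12 = 1
17^15 mod 12 = 5
17^16 mod 12 = 1
17^17 mod 12 = 5


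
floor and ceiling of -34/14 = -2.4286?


-34/14 = -2.4286
floor = -3
ceil = -2

floor = -3, ceil = -2


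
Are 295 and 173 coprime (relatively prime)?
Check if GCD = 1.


Euclidean algorithm:
295 = 1 * 173 + 122
173 = 1 * 122 + 51
122 = 2 * 51 + 20
51 = 2 * 20 + 11
20 = 1 * 11 + 9
11 = 1 * 9 + 2
9 = 4 * 2 + 1
2 = 2 * 1 + 0
GCD(295, 173) = 1

Yes, coprime (GCD = 1)


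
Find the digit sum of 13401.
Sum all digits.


1 + 3 + 4 + 0 + 1 = 9


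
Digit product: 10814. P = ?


1 × 0 × 8 × 1 × 4 = 0


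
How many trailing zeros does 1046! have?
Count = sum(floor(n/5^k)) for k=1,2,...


floor(1046/5) = 209
floor(1046/25) = 41
floor(1046/125) = 8
floor(1046/625) = 1
Total = 259

259 trailing zeros


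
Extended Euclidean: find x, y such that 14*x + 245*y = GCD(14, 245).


Tabular extended Euclidean (each row: r = 14*s + 245*t):
r=14, s=1, t=0
r=245, s=0, t=1
q=0: r=14, s=1, t=0   [14*(1) + 245*(0) = 14]
q=17: r=7, s=-17, t=1   [14*(-17) + 245*(1) = 7]
q=2: r=0, s=35, t=-2   [14*(35) + 245*(-2) = 0]
GCD = 7; from the row with r=7: x=-17, y=1
Check: 14*(-17) + 245*(1) = -238 + 245 = 7

GCD = 7, x = -17, y = 1


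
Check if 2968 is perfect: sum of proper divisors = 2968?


Proper divisors of 2968: 1, 2, 4, 7, 8, 14, 28, 53, 56, 106, 212, 371, 424, 742, 1484
Sum = 1 + 2 + 4 + 7 + 8 + 14 + 28 + 53 + 56 + 106 + 212 + 371 + 424 + 742 + 1484 = 3512

No, 2968 is not perfect (3512 ≠ 2968)


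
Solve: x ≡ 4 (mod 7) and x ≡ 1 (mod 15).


M = 7*15 = 105
M1 = M/7 = 15, M2 = M/15 = 7
M1^(-1) mod 7 = 1, M2^(-1) mod 15 = 13
x = 4*15*1 + 1*7*13 = 151
151 mod 105 = 46
Check: 46 mod 7 = 4 ✓, 46 mod 15 = 1 ✓

x ≡ 46 (mod 105)


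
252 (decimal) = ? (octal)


252 (base 10) = 252 (decimal)
252 (decimal) = 374 (base 8)


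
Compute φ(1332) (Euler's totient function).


1332 = 2^2 × 3^2 × 37
Prime factors: 2, 3, 37
φ(1332) = 1332 × (1-1/2) × (1-1/3) × (1-1/37)
= 1332 × 1/2 × 2/3 × 36/37 = 432

φ(1332) = 432


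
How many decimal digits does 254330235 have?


254330235 has 9 digits in base 10
floor(log10(254330235)) + 1 = floor(8.4054) + 1 = 9

9 digits (base 10)


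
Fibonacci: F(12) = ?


Sequence: 1, 1, 2, 3, 5, 8, 13, 21, 34, 55, 89, 144
F(12) = 144


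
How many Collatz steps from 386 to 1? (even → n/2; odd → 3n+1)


386 → 193 → 580 → 290 → 145 → 436 → 218 → 109 → 328 → 164 → 82 → 41 → 124 → 62 → 31 → 94 → 47 → 142 → 71 → 214 → 107 → 322 → 161 → 484 → 242 → 121 → 364 → 182 → 91 → 274 → 137 → 412 → 206 → 103 → 310 → 155 → 466 → 233 → 700 → 350 → 175 → 526 → 263 → 790 → 395 → 1186 → 593 → 1780 → 890 → 445 → 1336 → 668 → 334 → 167 → 502 → 251 → 754 → 377 → 1132 → 566 → 283 → 850 → 425 → 1276 → 638 → 319 → 958 → 479 → 1438 → 719 → 2158 → 1079 → 3238 → 1619 → 4858 → 2429 → 7288 → 3644 → 1822 → 911 → 2734 → 1367 → 4102 → 2051 → 6154 → 3077 → 9232 → 4616 → 2308 → 1154 → 577 → 1732 → 866 → 433 → 1300 → 650 → 325 → 976 → 488 → 244 → 122 → 61 → 184 → 92 → 46 → 23 → 70 → 35 → 106 → 53 → 160 → 80 → 40 → 20 → 10 → 5 → 16 → 8 → 4 → 2 → 1
Total steps = 120

120 steps


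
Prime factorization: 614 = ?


614 / 2 = 307
307 / 307 = 1
614 = 2 × 307


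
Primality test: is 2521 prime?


Check divisors up to sqrt(2521) = 50.2096
No divisors found.
2521 is prime.

Yes, 2521 is prime


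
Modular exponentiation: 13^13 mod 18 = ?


13^1 mod 18 = 13
13^2 mod 18 = 7
13^3 mod 18 = 1
13^4 mod 18 = 13
13^5 mod 18 = 7
13^6 mod 18 = 1
13^7 mod 18 = 13
13^8 mod 18 = 7
13^9 mod 18 = 1
13^10 mod 18 = 13
13^11 mod 18 = 7
13^12 mod 18 = 1
13^13 mod 18 = 13


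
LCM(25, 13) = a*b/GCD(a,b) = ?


GCD(25, 13) = 1
LCM = 25*13/1 = 325/1 = 325

LCM = 325


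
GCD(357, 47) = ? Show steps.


357 = 7 * 47 + 28
47 = 1 * 28 + 19
28 = 1 * 19 + 9
19 = 2 * 9 + 1
9 = 9 * 1 + 0
GCD = 1


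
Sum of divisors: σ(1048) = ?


Divisors of 1048: 1, 2, 4, 8, 131, 262, 524, 1048
Sum = 1 + 2 + 4 + 8 + 131 + 262 + 524 + 1048 = 1980

σ(1048) = 1980


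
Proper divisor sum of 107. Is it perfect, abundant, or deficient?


Proper divisors: 1
Sum = 1 = 1
1 < 107 → deficient

s(107) = 1 (deficient)


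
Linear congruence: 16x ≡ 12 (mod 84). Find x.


GCD(16, 84) = 4 divides 12
Divide: 4x ≡ 3 (mod 21)
x ≡ 6 (mod 21)


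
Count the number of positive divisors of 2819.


2819 = 2819^1
d(2819) = (1+1) = 2

2 divisors


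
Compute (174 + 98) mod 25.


174 + 98 = 272
272 mod 25 = 22


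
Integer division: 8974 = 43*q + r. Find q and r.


8974 = 43 * 208 + 30
Check: 8944 + 30 = 8974

q = 208, r = 30


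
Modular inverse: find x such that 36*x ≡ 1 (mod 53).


Use the extended Euclidean algorithm on (53, 36); each row r = 53*s + 36*t:
r=53, s=1, t=0
r=36, s=0, t=1
q=1: r=17, s=1, t=-1   [53*(1) + 36*(-1) = 17]
q=2: r=2, s=-2, t=3   [53*(-2) + 36*(3) = 2]
q=8: r=1, s=17, t=-25   [53*(17) + 36*(-25) = 1]
q=2: r=0, s=-36, t=53   [53*(-36) + 36*(53) = 0]
GCD = 1 with t = -25, so 36*(-25) ≡ 1 (mod 53)
Inverse = -25 mod 53 = 28
Check: 36 * 28 = 1008 ≡ 1 (mod 53)

36^(-1) ≡ 28 (mod 53)


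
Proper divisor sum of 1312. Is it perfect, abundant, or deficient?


Proper divisors: 1, 2, 4, 8, 16, 32, 41, 82, 164, 328, 656
Sum = 1 + 2 + 4 + 8 + 16 + 32 + 41 + 82 + 164 + 328 + 656 = 1334
1334 > 1312 → abundant

s(1312) = 1334 (abundant)


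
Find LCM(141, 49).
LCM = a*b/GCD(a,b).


GCD(141, 49) = 1
LCM = 141*49/1 = 6909/1 = 6909

LCM = 6909


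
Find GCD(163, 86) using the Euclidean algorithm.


163 = 1 * 86 + 77
86 = 1 * 77 + 9
77 = 8 * 9 + 5
9 = 1 * 5 + 4
5 = 1 * 4 + 1
4 = 4 * 1 + 0
GCD = 1


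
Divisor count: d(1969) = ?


1969 = 11^1 × 179^1
d(1969) = (1+1) × (1+1) = 4

4 divisors


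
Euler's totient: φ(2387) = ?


2387 = 7 × 11 × 31
Prime factors: 7, 11, 31
φ(2387) = 2387 × (1-1/7) × (1-1/11) × (1-1/31)
= 2387 × 6/7 × 10/11 × 30/31 = 1800

φ(2387) = 1800


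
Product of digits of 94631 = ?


9 × 4 × 6 × 3 × 1 = 648


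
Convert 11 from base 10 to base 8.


11 (base 10) = 11 (decimal)
11 (decimal) = 13 (base 8)


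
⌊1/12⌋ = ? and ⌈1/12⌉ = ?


1/12 = 0.0833
floor = 0
ceil = 1

floor = 0, ceil = 1


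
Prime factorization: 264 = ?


264 / 2 = 132
132 / 2 = 66
66 / 2 = 33
33 / 3 = 11
11 / 11 = 1
264 = 2^3 × 3 × 11


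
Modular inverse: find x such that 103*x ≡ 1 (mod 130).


Use the extended Euclidean algorithm on (130, 103); each row r = 130*s + 103*t:
r=130, s=1, t=0
r=103, s=0, t=1
q=1: r=27, s=1, t=-1   [130*(1) + 103*(-1) = 27]
q=3: r=22, s=-3, t=4   [130*(-3) + 103*(4) = 22]
q=1: r=5, s=4, t=-5   [130*(4) + 103*(-5) = 5]
q=4: r=2, s=-19, t=24   [130*(-19) + 103*(24) = 2]
q=2: r=1, s=42, t=-53   [130*(42) + 103*(-53) = 1]
q=2: r=0, s=-103, t=130   [130*(-103) + 103*(130) = 0]
GCD = 1 with t = -53, so 103*(-53) ≡ 1 (mod 130)
Inverse = -53 mod 130 = 77
Check: 103 * 77 = 7931 ≡ 1 (mod 130)

103^(-1) ≡ 77 (mod 130)


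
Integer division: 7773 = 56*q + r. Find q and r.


7773 = 56 * 138 + 45
Check: 7728 + 45 = 7773

q = 138, r = 45


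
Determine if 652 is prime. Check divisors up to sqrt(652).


652 / 2 = 326 (exact division)
652 is NOT prime.

No, 652 is not prime


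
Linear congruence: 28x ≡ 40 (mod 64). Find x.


GCD(28, 64) = 4 divides 40
Divide: 7x ≡ 10 (mod 16)
x ≡ 6 (mod 16)


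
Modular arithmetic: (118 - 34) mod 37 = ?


118 - 34 = 84
84 mod 37 = 10


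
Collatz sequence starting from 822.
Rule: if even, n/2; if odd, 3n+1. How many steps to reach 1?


822 → 411 → 1234 → 617 → 1852 → 926 → 463 → 1390 → 695 → 2086 → 1043 → 3130 → 1565 → 4696 → 2348 → 1174 → 587 → 1762 → 881 → 2644 → 1322 → 661 → 1984 → 992 → 496 → 248 → 124 → 62 → 31 → 94 → 47 → 142 → 71 → 214 → 107 → 322 → 161 → 484 → 242 → 121 → 364 → 182 → 91 → 274 → 137 → 412 → 206 → 103 → 310 → 155 → 466 → 233 → 700 → 350 → 175 → 526 → 263 → 790 → 395 → 1186 → 593 → 1780 → 890 → 445 → 1336 → 668 → 334 → 167 → 502 → 251 → 754 → 377 → 1132 → 566 → 283 → 850 → 425 → 1276 → 638 → 319 → 958 → 479 → 1438 → 719 → 2158 → 1079 → 3238 → 1619 → 4858 → 2429 → 7288 → 3644 → 1822 → 911 → 2734 → 1367 → 4102 → 2051 → 6154 → 3077 → 9232 → 4616 → 2308 → 1154 → 577 → 1732 → 866 → 433 → 1300 → 650 → 325 → 976 → 488 → 244 → 122 → 61 → 184 → 92 → 46 → 23 → 70 → 35 → 106 → 53 → 160 → 80 → 40 → 20 → 10 → 5 → 16 → 8 → 4 → 2 → 1
Total steps = 134

134 steps


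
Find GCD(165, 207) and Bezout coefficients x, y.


Tabular extended Euclidean (each row: r = 165*s + 207*t):
r=165, s=1, t=0
r=207, s=0, t=1
q=0: r=165, s=1, t=0   [165*(1) + 207*(0) = 165]
q=1: r=42, s=-1, t=1   [165*(-1) + 207*(1) = 42]
q=3: r=39, s=4, t=-3   [165*(4) + 207*(-3) = 39]
q=1: r=3, s=-5, t=4   [165*(-5) + 207*(4) = 3]
q=13: r=0, s=69, t=-55   [165*(69) + 207*(-55) = 0]
GCD = 3; from the row with r=3: x=-5, y=4
Check: 165*(-5) + 207*(4) = -825 + 828 = 3

GCD = 3, x = -5, y = 4


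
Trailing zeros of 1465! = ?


floor(1465/5) = 293
floor(1465/25) = 58
floor(1465/125) = 11
floor(1465/625) = 2
Total = 364

364 trailing zeros


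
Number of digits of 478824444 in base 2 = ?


478824444 in base 2 = 11100100010100100011111111100
Number of digits = 29

29 digits (base 2)


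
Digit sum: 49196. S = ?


4 + 9 + 1 + 9 + 6 = 29


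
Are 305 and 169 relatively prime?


Euclidean algorithm:
305 = 1 * 169 + 136
169 = 1 * 136 + 33
136 = 4 * 33 + 4
33 = 8 * 4 + 1
4 = 4 * 1 + 0
GCD(305, 169) = 1

Yes, coprime (GCD = 1)


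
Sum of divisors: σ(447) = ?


Divisors of 447: 1, 3, 149, 447
Sum = 1 + 3 + 149 + 447 = 600

σ(447) = 600


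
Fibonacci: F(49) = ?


Sequence: 1, 1, 2, 3, 5, 8, 13, 21, 34, 55, 89, 144, 233, 377, 610, 987, 1597, 2584, 4181, 6765, 10946, 17711, 28657, 46368, 75025, 121393, 196418, 317811, 514229, 832040, 1346269, 2178309, 3524578, 5702887, 9227465, 14930352, 24157817, 39088169, 63245986, 102334155, 165580141, 267914296, 433494437, 701408733, 1134903170, 1836311903, 2971215073, 4807526976, 7778742049
F(49) = 7778742049


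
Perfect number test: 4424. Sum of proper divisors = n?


Proper divisors of 4424: 1, 2, 4, 7, 8, 14, 28, 56, 79, 158, 316, 553, 632, 1106, 2212
Sum = 1 + 2 + 4 + 7 + 8 + 14 + 28 + 56 + 79 + 158 + 316 + 553 + 632 + 1106 + 2212 = 5176

No, 4424 is not perfect (5176 ≠ 4424)


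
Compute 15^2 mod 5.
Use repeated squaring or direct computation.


15^1 mod 5 = 0
15^2 mod 5 = 0


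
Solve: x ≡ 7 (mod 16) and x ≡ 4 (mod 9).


M = 16*9 = 144
M1 = M/16 = 9, M2 = M/9 = 16
M1^(-1) mod 16 = 9, M2^(-1) mod 9 = 4
x = 7*9*9 + 4*16*4 = 823
823 mod 144 = 103
Check: 103 mod 16 = 7 ✓, 103 mod 9 = 4 ✓

x ≡ 103 (mod 144)


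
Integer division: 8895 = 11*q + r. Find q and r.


8895 = 11 * 808 + 7
Check: 8888 + 7 = 8895

q = 808, r = 7


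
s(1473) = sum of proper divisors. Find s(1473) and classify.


Proper divisors: 1, 3, 491
Sum = 1 + 3 + 491 = 495
495 < 1473 → deficient

s(1473) = 495 (deficient)


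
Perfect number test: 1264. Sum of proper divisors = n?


Proper divisors of 1264: 1, 2, 4, 8, 16, 79, 158, 316, 632
Sum = 1 + 2 + 4 + 8 + 16 + 79 + 158 + 316 + 632 = 1216

No, 1264 is not perfect (1216 ≠ 1264)


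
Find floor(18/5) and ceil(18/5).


18/5 = 3.6000
floor = 3
ceil = 4

floor = 3, ceil = 4


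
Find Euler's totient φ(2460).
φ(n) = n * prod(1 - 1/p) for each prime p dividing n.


2460 = 2^2 × 3 × 5 × 41
Prime factors: 2, 3, 5, 41
φ(2460) = 2460 × (1-1/2) × (1-1/3) × (1-1/5) × (1-1/41)
= 2460 × 1/2 × 2/3 × 4/5 × 40/41 = 640

φ(2460) = 640


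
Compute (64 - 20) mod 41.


64 - 20 = 44
44 mod 41 = 3


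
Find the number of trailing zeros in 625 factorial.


floor(625/5) = 125
floor(625/25) = 25
floor(625/125) = 5
floor(625/625) = 1
Total = 156

156 trailing zeros


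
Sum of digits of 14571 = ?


1 + 4 + 5 + 7 + 1 = 18


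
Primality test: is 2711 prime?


Check divisors up to sqrt(2711) = 52.0673
No divisors found.
2711 is prime.

Yes, 2711 is prime


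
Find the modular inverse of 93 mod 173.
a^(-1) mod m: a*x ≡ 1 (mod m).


Use the extended Euclidean algorithm on (173, 93); each row r = 173*s + 93*t:
r=173, s=1, t=0
r=93, s=0, t=1
q=1: r=80, s=1, t=-1   [173*(1) + 93*(-1) = 80]
q=1: r=13, s=-1, t=2   [173*(-1) + 93*(2) = 13]
q=6: r=2, s=7, t=-13   [173*(7) + 93*(-13) = 2]
q=6: r=1, s=-43, t=80   [173*(-43) + 93*(80) = 1]
q=2: r=0, s=93, t=-173   [173*(93) + 93*(-173) = 0]
GCD = 1 with t = 80, so 93*(80) ≡ 1 (mod 173)
Inverse = 80 mod 173 = 80
Check: 93 * 80 = 7440 ≡ 1 (mod 173)

93^(-1) ≡ 80 (mod 173)


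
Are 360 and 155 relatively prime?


Euclidean algorithm:
360 = 2 * 155 + 50
155 = 3 * 50 + 5
50 = 10 * 5 + 0
GCD(360, 155) = 5

No, not coprime (GCD = 5)


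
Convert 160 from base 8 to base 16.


160 (base 8) = 112 (decimal)
112 (decimal) = 70 (base 16)


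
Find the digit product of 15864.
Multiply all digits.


1 × 5 × 8 × 6 × 4 = 960


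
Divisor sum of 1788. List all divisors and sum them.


Divisors of 1788: 1, 2, 3, 4, 6, 12, 149, 298, 447, 596, 894, 1788
Sum = 1 + 2 + 3 + 4 + 6 + 12 + 149 + 298 + 447 + 596 + 894 + 1788 = 4200

σ(1788) = 4200


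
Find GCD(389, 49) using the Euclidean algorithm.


389 = 7 * 49 + 46
49 = 1 * 46 + 3
46 = 15 * 3 + 1
3 = 3 * 1 + 0
GCD = 1


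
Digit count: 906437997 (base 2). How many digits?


906437997 in base 2 = 110110000001110010010101101101
Number of digits = 30

30 digits (base 2)


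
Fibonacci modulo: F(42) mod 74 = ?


F(k) mod 74 for k=1..42:
1, 1, 2, 3, 5, 8, 13, 21, 34, 55, 15, 70, 11, 7, 18, 25, 43, 68, 37, 31, 68, 25, 19, 44, 63, 33, 22, 55, 3, 58, 61, 45, 32, 3, 35, 38, 73, 37, 36, 73, 35, 34
F(42) mod 74 = 34


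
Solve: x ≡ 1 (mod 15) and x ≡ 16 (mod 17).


M = 15*17 = 255
M1 = M/15 = 17, M2 = M/17 = 15
M1^(-1) mod 15 = 8, M2^(-1) mod 17 = 8
x = 1*17*8 + 16*15*8 = 2056
2056 mod 255 = 16
Check: 16 mod 15 = 1 ✓, 16 mod 17 = 16 ✓

x ≡ 16 (mod 255)


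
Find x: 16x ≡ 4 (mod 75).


GCD(16, 75) = 1, unique solution
a^(-1) mod 75 = 61
x = 61 * 4 mod 75 = 19

x ≡ 19 (mod 75)


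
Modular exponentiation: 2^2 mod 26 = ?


2^1 mod 26 = 2
2^2 mod 26 = 4


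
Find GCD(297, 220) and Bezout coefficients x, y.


Tabular extended Euclidean (each row: r = 297*s + 220*t):
r=297, s=1, t=0
r=220, s=0, t=1
q=1: r=77, s=1, t=-1   [297*(1) + 220*(-1) = 77]
q=2: r=66, s=-2, t=3   [297*(-2) + 220*(3) = 66]
q=1: r=11, s=3, t=-4   [297*(3) + 220*(-4) = 11]
q=6: r=0, s=-20, t=27   [297*(-20) + 220*(27) = 0]
GCD = 11; from the row with r=11: x=3, y=-4
Check: 297*(3) + 220*(-4) = 891 - 880 = 11

GCD = 11, x = 3, y = -4


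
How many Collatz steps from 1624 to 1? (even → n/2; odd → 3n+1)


1624 → 812 → 406 → 203 → 610 → 305 → 916 → 458 → 229 → 688 → 344 → 172 → 86 → 43 → 130 → 65 → 196 → 98 → 49 → 148 → 74 → 37 → 112 → 56 → 28 → 14 → 7 → 22 → 11 → 34 → 17 → 52 → 26 → 13 → 40 → 20 → 10 → 5 → 16 → 8 → 4 → 2 → 1
Total steps = 42

42 steps


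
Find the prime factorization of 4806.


4806 / 2 = 2403
2403 / 3 = 801
801 / 3 = 267
267 / 3 = 89
89 / 89 = 1
4806 = 2 × 3^3 × 89


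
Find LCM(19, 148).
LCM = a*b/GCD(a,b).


GCD(19, 148) = 1
LCM = 19*148/1 = 2812/1 = 2812

LCM = 2812


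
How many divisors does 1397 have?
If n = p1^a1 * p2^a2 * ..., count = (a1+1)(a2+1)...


1397 = 11^1 × 127^1
d(1397) = (1+1) × (1+1) = 4

4 divisors


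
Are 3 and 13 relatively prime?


Euclidean algorithm:
13 = 4 * 3 + 1
3 = 3 * 1 + 0
GCD(3, 13) = 1

Yes, coprime (GCD = 1)


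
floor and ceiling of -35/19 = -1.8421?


-35/19 = -1.8421
floor = -2
ceil = -1

floor = -2, ceil = -1


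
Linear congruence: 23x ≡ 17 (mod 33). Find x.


GCD(23, 33) = 1, unique solution
a^(-1) mod 33 = 23
x = 23 * 17 mod 33 = 28

x ≡ 28 (mod 33)


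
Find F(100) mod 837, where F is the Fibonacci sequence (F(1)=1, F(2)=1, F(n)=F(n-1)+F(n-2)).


F(k) mod 837 for k=1..100:
1, 1, 2, 3, 5, 8, 13, 21, 34, 55, 89, 144, 233, 377, 610, 150, 760, 73, 833, 69, 65, 134, 199, 333, 532, 28, 560, 588, 311, 62, 373, 435, 808, 406, 377, 783, 323, 269, 592, 24, 616, 640, 419, 222, 641, 26, 667, 693, 523, 379, 65, 444, 509, 116, 625, 741, 529, 433, 125, 558, 683, 404, 250, 654, 67, 721, 788, 672, 623, 458, 244, 702, 109, 811, 83, 57, 140, 197, 337, 534, 34, 568, 602, 333, 98, 431, 529, 123, 652, 775, 590, 528, 281, 809, 253, 225, 478, 703, 344, 210
F(100) mod 837 = 210


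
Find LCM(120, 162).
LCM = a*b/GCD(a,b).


GCD(120, 162) = 6
LCM = 120*162/6 = 19440/6 = 3240

LCM = 3240


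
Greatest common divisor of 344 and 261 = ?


344 = 1 * 261 + 83
261 = 3 * 83 + 12
83 = 6 * 12 + 11
12 = 1 * 11 + 1
11 = 11 * 1 + 0
GCD = 1


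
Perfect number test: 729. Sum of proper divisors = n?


Proper divisors of 729: 1, 3, 9, 27, 81, 243
Sum = 1 + 3 + 9 + 27 + 81 + 243 = 364

No, 729 is not perfect (364 ≠ 729)


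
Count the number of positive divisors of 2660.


2660 = 2^2 × 5^1 × 7^1 × 19^1
d(2660) = (2+1) × (1+1) × (1+1) × (1+1) = 24

24 divisors


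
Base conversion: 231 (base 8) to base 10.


231 (base 8) = 153 (decimal)
153 (decimal) = 153 (base 10)


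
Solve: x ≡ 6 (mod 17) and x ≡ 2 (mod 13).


M = 17*13 = 221
M1 = M/17 = 13, M2 = M/13 = 17
M1^(-1) mod 17 = 4, M2^(-1) mod 13 = 10
x = 6*13*4 + 2*17*10 = 652
652 mod 221 = 210
Check: 210 mod 17 = 6 ✓, 210 mod 13 = 2 ✓

x ≡ 210 (mod 221)


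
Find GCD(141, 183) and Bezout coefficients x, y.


Tabular extended Euclidean (each row: r = 141*s + 183*t):
r=141, s=1, t=0
r=183, s=0, t=1
q=0: r=141, s=1, t=0   [141*(1) + 183*(0) = 141]
q=1: r=42, s=-1, t=1   [141*(-1) + 183*(1) = 42]
q=3: r=15, s=4, t=-3   [141*(4) + 183*(-3) = 15]
q=2: r=12, s=-9, t=7   [141*(-9) + 183*(7) = 12]
q=1: r=3, s=13, t=-10   [141*(13) + 183*(-10) = 3]
q=4: r=0, s=-61, t=47   [141*(-61) + 183*(47) = 0]
GCD = 3; from the row with r=3: x=13, y=-10
Check: 141*(13) + 183*(-10) = 1833 - 1830 = 3

GCD = 3, x = 13, y = -10


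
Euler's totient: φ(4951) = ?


4951 = 4951
Prime factors: 4951
φ(4951) = 4951 × (1-1/4951)
= 4951 × 4950/4951 = 4950

φ(4951) = 4950


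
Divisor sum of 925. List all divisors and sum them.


Divisors of 925: 1, 5, 25, 37, 185, 925
Sum = 1 + 5 + 25 + 37 + 185 + 925 = 1178

σ(925) = 1178


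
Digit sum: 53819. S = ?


5 + 3 + 8 + 1 + 9 = 26


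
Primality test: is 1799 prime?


1799 / 7 = 257 (exact division)
1799 is NOT prime.

No, 1799 is not prime


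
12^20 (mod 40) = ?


12^1 mod 40 = 12
12^2 mod 40 = 24
12^3 mod 40 = 8
12^4 mod 40 = 16
12^5 mod 40 = 32
12^6 mod 40 = 24
12^7 mod 40 = 8
12^8 mod 40 = 16
12^9 mod 40 = 32
12^10 mod 40 = 24
12^11 mod 40 = 8
12^12 mod 40 = 16
12^13 mod 40 = 32
12^14 mod 40 = 24
12^15 mod 40 = 8
12^16 mod 40 = 16
12^17 mod 40 = 32
12^18 mod 40 = 24
12^19 mod 40 = 8
12^20 mod 40 = 16


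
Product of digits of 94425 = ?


9 × 4 × 4 × 2 × 5 = 1440


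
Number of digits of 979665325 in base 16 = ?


979665325 in base 16 = 3A6481AD
Number of digits = 8

8 digits (base 16)


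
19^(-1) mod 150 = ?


Use the extended Euclidean algorithm on (150, 19); each row r = 150*s + 19*t:
r=150, s=1, t=0
r=19, s=0, t=1
q=7: r=17, s=1, t=-7   [150*(1) + 19*(-7) = 17]
q=1: r=2, s=-1, t=8   [150*(-1) + 19*(8) = 2]
q=8: r=1, s=9, t=-71   [150*(9) + 19*(-71) = 1]
q=2: r=0, s=-19, t=150   [150*(-19) + 19*(150) = 0]
GCD = 1 with t = -71, so 19*(-71) ≡ 1 (mod 150)
Inverse = -71 mod 150 = 79
Check: 19 * 79 = 1501 ≡ 1 (mod 150)

19^(-1) ≡ 79 (mod 150)


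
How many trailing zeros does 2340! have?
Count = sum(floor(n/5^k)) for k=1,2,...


floor(2340/5) = 468
floor(2340/25) = 93
floor(2340/125) = 18
floor(2340/625) = 3
Total = 582

582 trailing zeros


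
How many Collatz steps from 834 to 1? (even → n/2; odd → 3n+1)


834 → 417 → 1252 → 626 → 313 → 940 → 470 → 235 → 706 → 353 → 1060 → 530 → 265 → 796 → 398 → 199 → 598 → 299 → 898 → 449 → 1348 → 674 → 337 → 1012 → 506 → 253 → 760 → 380 → 190 → 95 → 286 → 143 → 430 → 215 → 646 → 323 → 970 → 485 → 1456 → 728 → 364 → 182 → 91 → 274 → 137 → 412 → 206 → 103 → 310 → 155 → 466 → 233 → 700 → 350 → 175 → 526 → 263 → 790 → 395 → 1186 → 593 → 1780 → 890 → 445 → 1336 → 668 → 334 → 167 → 502 → 251 → 754 → 377 → 1132 → 566 → 283 → 850 → 425 → 1276 → 638 → 319 → 958 → 479 → 1438 → 719 → 2158 → 1079 → 3238 → 1619 → 4858 → 2429 → 7288 → 3644 → 1822 → 911 → 2734 → 1367 → 4102 → 2051 → 6154 → 3077 → 9232 → 4616 → 2308 → 1154 → 577 → 1732 → 866 → 433 → 1300 → 650 → 325 → 976 → 488 → 244 → 122 → 61 → 184 → 92 → 46 → 23 → 70 → 35 → 106 → 53 → 160 → 80 → 40 → 20 → 10 → 5 → 16 → 8 → 4 → 2 → 1
Total steps = 134

134 steps


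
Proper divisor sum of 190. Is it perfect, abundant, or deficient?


Proper divisors: 1, 2, 5, 10, 19, 38, 95
Sum = 1 + 2 + 5 + 10 + 19 + 38 + 95 = 170
170 < 190 → deficient

s(190) = 170 (deficient)


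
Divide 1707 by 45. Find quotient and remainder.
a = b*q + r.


1707 = 45 * 37 + 42
Check: 1665 + 42 = 1707

q = 37, r = 42


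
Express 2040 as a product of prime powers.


2040 / 2 = 1020
1020 / 2 = 510
510 / 2 = 255
255 / 3 = 85
85 / 5 = 17
17 / 17 = 1
2040 = 2^3 × 3 × 5 × 17


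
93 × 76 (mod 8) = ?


93 × 76 = 7068
7068 mod 8 = 4


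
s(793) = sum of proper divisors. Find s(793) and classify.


Proper divisors: 1, 13, 61
Sum = 1 + 13 + 61 = 75
75 < 793 → deficient

s(793) = 75 (deficient)


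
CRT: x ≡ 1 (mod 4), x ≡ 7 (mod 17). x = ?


M = 4*17 = 68
M1 = M/4 = 17, M2 = M/17 = 4
M1^(-1) mod 4 = 1, M2^(-1) mod 17 = 13
x = 1*17*1 + 7*4*13 = 381
381 mod 68 = 41
Check: 41 mod 4 = 1 ✓, 41 mod 17 = 7 ✓

x ≡ 41 (mod 68)


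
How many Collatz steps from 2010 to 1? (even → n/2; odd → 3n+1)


2010 → 1005 → 3016 → 1508 → 754 → 377 → 1132 → 566 → 283 → 850 → 425 → 1276 → 638 → 319 → 958 → 479 → 1438 → 719 → 2158 → 1079 → 3238 → 1619 → 4858 → 2429 → 7288 → 3644 → 1822 → 911 → 2734 → 1367 → 4102 → 2051 → 6154 → 3077 → 9232 → 4616 → 2308 → 1154 → 577 → 1732 → 866 → 433 → 1300 → 650 → 325 → 976 → 488 → 244 → 122 → 61 → 184 → 92 → 46 → 23 → 70 → 35 → 106 → 53 → 160 → 80 → 40 → 20 → 10 → 5 → 16 → 8 → 4 → 2 → 1
Total steps = 68

68 steps


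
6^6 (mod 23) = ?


6^1 mod 23 = 6
6^2 mod 23 = 13
6^3 mod 23 = 9
6^4 mod 23 = 8
6^5 mod 23 = 2
6^6 mod 23 = 12


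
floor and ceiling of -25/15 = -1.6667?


-25/15 = -1.6667
floor = -2
ceil = -1

floor = -2, ceil = -1


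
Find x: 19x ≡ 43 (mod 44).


GCD(19, 44) = 1, unique solution
a^(-1) mod 44 = 7
x = 7 * 43 mod 44 = 37

x ≡ 37 (mod 44)


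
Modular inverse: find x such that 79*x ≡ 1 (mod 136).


Use the extended Euclidean algorithm on (136, 79); each row r = 136*s + 79*t:
r=136, s=1, t=0
r=79, s=0, t=1
q=1: r=57, s=1, t=-1   [136*(1) + 79*(-1) = 57]
q=1: r=22, s=-1, t=2   [136*(-1) + 79*(2) = 22]
q=2: r=13, s=3, t=-5   [136*(3) + 79*(-5) = 13]
q=1: r=9, s=-4, t=7   [136*(-4) + 79*(7) = 9]
q=1: r=4, s=7, t=-12   [136*(7) + 79*(-12) = 4]
q=2: r=1, s=-18, t=31   [136*(-18) + 79*(31) = 1]
q=4: r=0, s=79, t=-136   [136*(79) + 79*(-136) = 0]
GCD = 1 with t = 31, so 79*(31) ≡ 1 (mod 136)
Inverse = 31 mod 136 = 31
Check: 79 * 31 = 2449 ≡ 1 (mod 136)

79^(-1) ≡ 31 (mod 136)


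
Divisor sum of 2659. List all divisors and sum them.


Divisors of 2659: 1, 2659
Sum = 1 + 2659 = 2660

σ(2659) = 2660


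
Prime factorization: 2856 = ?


2856 / 2 = 1428
1428 / 2 = 714
714 / 2 = 357
357 / 3 = 119
119 / 7 = 17
17 / 17 = 1
2856 = 2^3 × 3 × 7 × 17


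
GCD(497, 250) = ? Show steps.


497 = 1 * 250 + 247
250 = 1 * 247 + 3
247 = 82 * 3 + 1
3 = 3 * 1 + 0
GCD = 1


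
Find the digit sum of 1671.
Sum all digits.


1 + 6 + 7 + 1 = 15


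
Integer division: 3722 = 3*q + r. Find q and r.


3722 = 3 * 1240 + 2
Check: 3720 + 2 = 3722

q = 1240, r = 2


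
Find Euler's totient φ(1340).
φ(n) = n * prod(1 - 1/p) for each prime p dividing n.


1340 = 2^2 × 5 × 67
Prime factors: 2, 5, 67
φ(1340) = 1340 × (1-1/2) × (1-1/5) × (1-1/67)
= 1340 × 1/2 × 4/5 × 66/67 = 528

φ(1340) = 528


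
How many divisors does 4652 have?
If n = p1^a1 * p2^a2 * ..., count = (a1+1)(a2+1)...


4652 = 2^2 × 1163^1
d(4652) = (2+1) × (1+1) = 6

6 divisors


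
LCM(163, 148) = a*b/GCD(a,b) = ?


GCD(163, 148) = 1
LCM = 163*148/1 = 24124/1 = 24124

LCM = 24124


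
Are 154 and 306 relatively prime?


Euclidean algorithm:
306 = 1 * 154 + 152
154 = 1 * 152 + 2
152 = 76 * 2 + 0
GCD(154, 306) = 2

No, not coprime (GCD = 2)


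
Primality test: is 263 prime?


Check divisors up to sqrt(263) = 16.2173
No divisors found.
263 is prime.

Yes, 263 is prime


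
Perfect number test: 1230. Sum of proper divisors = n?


Proper divisors of 1230: 1, 2, 3, 5, 6, 10, 15, 30, 41, 82, 123, 205, 246, 410, 615
Sum = 1 + 2 + 3 + 5 + 6 + 10 + 15 + 30 + 41 + 82 + 123 + 205 + 246 + 410 + 615 = 1794

No, 1230 is not perfect (1794 ≠ 1230)


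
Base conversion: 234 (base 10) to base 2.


234 (base 10) = 234 (decimal)
234 (decimal) = 11101010 (base 2)


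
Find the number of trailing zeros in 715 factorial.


floor(715/5) = 143
floor(715/25) = 28
floor(715/125) = 5
floor(715/625) = 1
Total = 177

177 trailing zeros


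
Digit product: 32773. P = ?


3 × 2 × 7 × 7 × 3 = 882


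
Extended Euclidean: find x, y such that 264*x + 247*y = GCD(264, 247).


Tabular extended Euclidean (each row: r = 264*s + 247*t):
r=264, s=1, t=0
r=247, s=0, t=1
q=1: r=17, s=1, t=-1   [264*(1) + 247*(-1) = 17]
q=14: r=9, s=-14, t=15   [264*(-14) + 247*(15) = 9]
q=1: r=8, s=15, t=-16   [264*(15) + 247*(-16) = 8]
q=1: r=1, s=-29, t=31   [264*(-29) + 247*(31) = 1]
q=8: r=0, s=247, t=-264   [264*(247) + 247*(-264) = 0]
GCD = 1; from the row with r=1: x=-29, y=31
Check: 264*(-29) + 247*(31) = -7656 + 7657 = 1

GCD = 1, x = -29, y = 31


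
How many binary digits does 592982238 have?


592982238 in base 2 = 100011010110000011000011011110
Number of digits = 30

30 digits (base 2)


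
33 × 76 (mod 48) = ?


33 × 76 = 2508
2508 mod 48 = 12


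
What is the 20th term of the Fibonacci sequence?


Sequence: 1, 1, 2, 3, 5, 8, 13, 21, 34, 55, 89, 144, 233, 377, 610, 987, 1597, 2584, 4181, 6765
F(20) = 6765


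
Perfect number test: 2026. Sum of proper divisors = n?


Proper divisors of 2026: 1, 2, 1013
Sum = 1 + 2 + 1013 = 1016

No, 2026 is not perfect (1016 ≠ 2026)


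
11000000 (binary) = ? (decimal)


11000000 (base 2) = 192 (decimal)
192 (decimal) = 192 (base 10)


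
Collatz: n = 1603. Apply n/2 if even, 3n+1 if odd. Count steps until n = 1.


1603 → 4810 → 2405 → 7216 → 3608 → 1804 → 902 → 451 → 1354 → 677 → 2032 → 1016 → 508 → 254 → 127 → 382 → 191 → 574 → 287 → 862 → 431 → 1294 → 647 → 1942 → 971 → 2914 → 1457 → 4372 → 2186 → 1093 → 3280 → 1640 → 820 → 410 → 205 → 616 → 308 → 154 → 77 → 232 → 116 → 58 → 29 → 88 → 44 → 22 → 11 → 34 → 17 → 52 → 26 → 13 → 40 → 20 → 10 → 5 → 16 → 8 → 4 → 2 → 1
Total steps = 60

60 steps


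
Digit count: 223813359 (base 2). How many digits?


223813359 in base 2 = 1101010101110001111011101111
Number of digits = 28

28 digits (base 2)


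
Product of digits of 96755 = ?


9 × 6 × 7 × 5 × 5 = 9450


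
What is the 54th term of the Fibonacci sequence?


Sequence: 1, 1, 2, 3, 5, 8, 13, 21, 34, 55, 89, 144, 233, 377, 610, 987, 1597, 2584, 4181, 6765, 10946, 17711, 28657, 46368, 75025, 121393, 196418, 317811, 514229, 832040, 1346269, 2178309, 3524578, 5702887, 9227465, 14930352, 24157817, 39088169, 63245986, 102334155, 165580141, 267914296, 433494437, 701408733, 1134903170, 1836311903, 2971215073, 4807526976, 7778742049, 12586269025, 20365011074, 32951280099, 53316291173, 86267571272
F(54) = 86267571272
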